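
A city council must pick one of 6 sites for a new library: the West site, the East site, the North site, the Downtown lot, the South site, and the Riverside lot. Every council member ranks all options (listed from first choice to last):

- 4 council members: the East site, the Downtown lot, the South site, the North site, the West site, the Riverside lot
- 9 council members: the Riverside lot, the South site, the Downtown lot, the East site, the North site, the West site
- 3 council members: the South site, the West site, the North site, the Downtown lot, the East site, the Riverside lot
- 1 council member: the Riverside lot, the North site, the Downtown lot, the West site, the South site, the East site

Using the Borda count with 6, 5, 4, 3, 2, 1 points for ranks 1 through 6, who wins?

the South site

the West site: 4·2 + 9·1 + 3·5 + 1·3 = 35
the East site: 4·6 + 9·3 + 3·2 + 1·1 = 58
the North site: 4·3 + 9·2 + 3·4 + 1·5 = 47
the Downtown lot: 4·5 + 9·4 + 3·3 + 1·4 = 69
the South site: 4·4 + 9·5 + 3·6 + 1·2 = 81
the Riverside lot: 4·1 + 9·6 + 3·1 + 1·6 = 67
the South site has the highest Borda score (81).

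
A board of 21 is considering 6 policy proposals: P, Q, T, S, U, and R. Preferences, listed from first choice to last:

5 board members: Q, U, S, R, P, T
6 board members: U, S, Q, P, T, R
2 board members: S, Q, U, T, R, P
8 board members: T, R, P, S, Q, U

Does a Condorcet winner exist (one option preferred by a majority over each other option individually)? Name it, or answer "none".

none

Checking pairwise contests:
Q beats P 13–8.
S beats Q 16–5.
P beats T 11–10.
U beats S 11–10.
Q beats U 15–6.
Q beats R 13–8.
Every option loses at least one head-to-head, so there is no Condorcet winner.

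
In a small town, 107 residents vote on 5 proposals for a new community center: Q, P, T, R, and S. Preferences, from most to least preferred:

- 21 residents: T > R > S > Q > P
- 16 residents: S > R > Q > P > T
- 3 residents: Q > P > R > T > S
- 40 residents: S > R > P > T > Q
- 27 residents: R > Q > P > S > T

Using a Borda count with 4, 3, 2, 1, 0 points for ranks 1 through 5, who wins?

R

Q: 21·1 + 16·2 + 3·4 + 40·0 + 27·3 = 146
P: 21·0 + 16·1 + 3·3 + 40·2 + 27·2 = 159
T: 21·4 + 16·0 + 3·1 + 40·1 + 27·0 = 127
R: 21·3 + 16·3 + 3·2 + 40·3 + 27·4 = 345
S: 21·2 + 16·4 + 3·0 + 40·4 + 27·1 = 293
R has the highest Borda score (345).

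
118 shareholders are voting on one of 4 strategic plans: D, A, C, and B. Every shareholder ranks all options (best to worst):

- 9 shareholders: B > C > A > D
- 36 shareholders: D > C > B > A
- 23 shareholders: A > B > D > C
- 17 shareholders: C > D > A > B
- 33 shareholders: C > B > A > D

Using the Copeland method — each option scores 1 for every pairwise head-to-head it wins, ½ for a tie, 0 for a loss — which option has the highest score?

D: ties C; loses to A and B → score 0.5.
A: beats D; loses to C and B → score 1.
C: beats A and B; ties D → score 2.5.
B: beats D and A; loses to C → score 2.
C has the best pairwise record.

C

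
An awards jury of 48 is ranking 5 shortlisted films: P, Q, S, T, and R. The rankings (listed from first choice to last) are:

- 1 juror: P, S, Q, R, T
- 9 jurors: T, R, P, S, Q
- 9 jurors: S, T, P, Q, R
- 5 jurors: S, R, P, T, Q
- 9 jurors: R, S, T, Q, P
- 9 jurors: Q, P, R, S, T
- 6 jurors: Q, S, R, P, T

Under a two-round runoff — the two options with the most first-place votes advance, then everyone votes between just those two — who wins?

Round 1 first-place votes: P 1, Q 15, S 14, T 9, R 9.
Q and S advance.
Runoff: Q is preferred to S by 15 voters; S by 33.
S wins the runoff.

S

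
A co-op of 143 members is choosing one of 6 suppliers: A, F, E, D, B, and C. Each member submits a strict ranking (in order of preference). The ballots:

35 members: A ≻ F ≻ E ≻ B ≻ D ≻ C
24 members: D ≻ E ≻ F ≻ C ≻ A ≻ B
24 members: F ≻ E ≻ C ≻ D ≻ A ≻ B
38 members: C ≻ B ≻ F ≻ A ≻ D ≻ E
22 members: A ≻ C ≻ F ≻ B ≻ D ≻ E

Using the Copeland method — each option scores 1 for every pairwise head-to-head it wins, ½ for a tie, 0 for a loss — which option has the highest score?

A: beats E, D, and B; loses to F and C → score 3.
F: beats A, E, D, B, and C → score 5.
E: beats B and C; loses to A, F, and D → score 2.
D: beats E; loses to A, F, B, and C → score 1.
B: beats D; loses to A, F, E, and C → score 1.
C: beats A, D, and B; loses to F and E → score 3.
F has the best pairwise record.

F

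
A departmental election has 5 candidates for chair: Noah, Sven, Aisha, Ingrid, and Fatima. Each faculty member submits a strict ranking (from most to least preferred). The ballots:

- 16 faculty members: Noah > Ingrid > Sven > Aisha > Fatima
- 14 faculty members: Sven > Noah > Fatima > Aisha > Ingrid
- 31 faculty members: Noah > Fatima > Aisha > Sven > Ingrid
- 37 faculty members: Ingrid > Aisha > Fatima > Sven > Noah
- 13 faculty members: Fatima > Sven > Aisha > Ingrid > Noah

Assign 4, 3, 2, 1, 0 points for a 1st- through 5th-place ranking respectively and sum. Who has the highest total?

Fatima

Noah: 16·4 + 14·3 + 31·4 + 37·0 + 13·0 = 230
Sven: 16·2 + 14·4 + 31·1 + 37·1 + 13·3 = 195
Aisha: 16·1 + 14·1 + 31·2 + 37·3 + 13·2 = 229
Ingrid: 16·3 + 14·0 + 31·0 + 37·4 + 13·1 = 209
Fatima: 16·0 + 14·2 + 31·3 + 37·2 + 13·4 = 247
Fatima has the highest Borda score (247).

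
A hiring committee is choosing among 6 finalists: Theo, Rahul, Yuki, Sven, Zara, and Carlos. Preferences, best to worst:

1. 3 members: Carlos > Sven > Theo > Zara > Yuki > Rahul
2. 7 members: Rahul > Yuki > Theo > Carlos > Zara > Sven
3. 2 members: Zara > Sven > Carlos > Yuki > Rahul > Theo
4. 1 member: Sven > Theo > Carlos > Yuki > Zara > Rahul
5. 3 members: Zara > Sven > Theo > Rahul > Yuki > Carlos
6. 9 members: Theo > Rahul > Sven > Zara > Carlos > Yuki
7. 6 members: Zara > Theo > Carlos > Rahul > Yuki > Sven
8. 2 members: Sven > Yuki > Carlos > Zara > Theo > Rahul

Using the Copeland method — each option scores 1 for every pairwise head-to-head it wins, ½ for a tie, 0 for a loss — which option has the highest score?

Theo: beats Rahul, Yuki, Sven, Zara, and Carlos → score 5.
Rahul: beats Yuki, Sven, and Carlos; loses to Theo and Zara → score 3.
Yuki: loses to Theo, Rahul, Sven, Zara, and Carlos → score 0.
Sven: beats Yuki and Carlos; loses to Theo, Rahul, and Zara → score 2.
Zara: beats Rahul, Yuki, Sven, and Carlos; loses to Theo → score 4.
Carlos: beats Yuki; loses to Theo, Rahul, Sven, and Zara → score 1.
Theo has the best pairwise record.

Theo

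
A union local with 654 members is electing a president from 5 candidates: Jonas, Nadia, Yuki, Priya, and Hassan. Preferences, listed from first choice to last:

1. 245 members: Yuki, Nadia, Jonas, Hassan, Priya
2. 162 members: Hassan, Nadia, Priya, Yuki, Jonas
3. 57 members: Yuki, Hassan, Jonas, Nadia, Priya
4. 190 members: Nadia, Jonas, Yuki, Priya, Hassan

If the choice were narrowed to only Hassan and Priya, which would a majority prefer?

Voters preferring Hassan to Priya: 464; preferring Priya to Hassan: 190.
Hassan wins the head-to-head.

Hassan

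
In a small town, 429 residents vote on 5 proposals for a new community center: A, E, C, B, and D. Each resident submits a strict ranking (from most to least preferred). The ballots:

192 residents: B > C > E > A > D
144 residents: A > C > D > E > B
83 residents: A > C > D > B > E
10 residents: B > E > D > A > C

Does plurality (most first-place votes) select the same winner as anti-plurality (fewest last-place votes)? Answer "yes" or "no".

Plurality — first-place votes: A 227, E 0, C 0, B 202, D 0. Winner: A.
Anti-plurality — last-place votes: A 0, E 83, C 10, B 144, D 192. Winner: A.
The two methods agree.

yes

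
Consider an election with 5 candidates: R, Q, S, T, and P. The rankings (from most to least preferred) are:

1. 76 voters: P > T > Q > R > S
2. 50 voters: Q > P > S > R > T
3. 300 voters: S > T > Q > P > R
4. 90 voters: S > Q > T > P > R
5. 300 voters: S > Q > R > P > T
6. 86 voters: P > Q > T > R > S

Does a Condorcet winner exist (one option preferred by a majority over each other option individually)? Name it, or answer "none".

S

S vs R: 740–162 for S.
S vs Q: 690–212 for S.
S vs T: 740–162 for S.
S vs P: 690–212 for S.
S beats every other option head-to-head.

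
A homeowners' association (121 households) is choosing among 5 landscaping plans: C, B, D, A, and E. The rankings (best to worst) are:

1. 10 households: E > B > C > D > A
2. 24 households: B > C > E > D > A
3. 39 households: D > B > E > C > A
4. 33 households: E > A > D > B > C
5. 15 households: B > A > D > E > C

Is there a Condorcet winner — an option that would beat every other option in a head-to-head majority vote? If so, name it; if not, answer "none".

Checking pairwise contests:
B beats C 121–0.
D beats B 72–49.
E beats D 67–54.
C beats A 73–48.
B beats E 78–43.
Every option loses at least one head-to-head, so there is no Condorcet winner.

none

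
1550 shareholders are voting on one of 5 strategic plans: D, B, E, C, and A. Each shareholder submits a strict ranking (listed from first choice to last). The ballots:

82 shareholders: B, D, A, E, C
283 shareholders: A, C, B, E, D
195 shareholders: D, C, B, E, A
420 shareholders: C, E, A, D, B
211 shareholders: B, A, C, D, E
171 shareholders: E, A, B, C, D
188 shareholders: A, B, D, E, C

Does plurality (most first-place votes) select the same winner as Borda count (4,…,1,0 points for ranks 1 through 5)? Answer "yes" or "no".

Plurality — first-place votes: D 195, B 293, E 171, C 420, A 471. Winner: A.
Borda — scores: D 2033, B 3034, E 2692, C 3707, A 4034. Winner: A.
The two methods agree.

yes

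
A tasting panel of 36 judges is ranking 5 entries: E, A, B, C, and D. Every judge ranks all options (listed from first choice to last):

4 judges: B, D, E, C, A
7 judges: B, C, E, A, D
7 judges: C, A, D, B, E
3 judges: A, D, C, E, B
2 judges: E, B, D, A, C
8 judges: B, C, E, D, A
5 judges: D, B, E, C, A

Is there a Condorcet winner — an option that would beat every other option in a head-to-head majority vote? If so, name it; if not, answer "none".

B

B vs E: 31–5 for B.
B vs A: 26–10 for B.
B vs C: 26–10 for B.
B vs D: 21–15 for B.
B beats every other option head-to-head.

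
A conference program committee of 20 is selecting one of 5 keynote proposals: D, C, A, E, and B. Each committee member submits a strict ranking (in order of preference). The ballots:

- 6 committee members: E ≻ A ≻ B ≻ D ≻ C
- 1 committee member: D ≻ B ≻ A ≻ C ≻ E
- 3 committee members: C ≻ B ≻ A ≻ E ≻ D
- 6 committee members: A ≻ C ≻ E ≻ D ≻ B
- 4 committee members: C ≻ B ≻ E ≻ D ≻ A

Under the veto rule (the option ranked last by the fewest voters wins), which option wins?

Last-place votes: D 3, C 6, A 4, E 1, B 6.
E is ranked last by the fewest voters, so E wins.

E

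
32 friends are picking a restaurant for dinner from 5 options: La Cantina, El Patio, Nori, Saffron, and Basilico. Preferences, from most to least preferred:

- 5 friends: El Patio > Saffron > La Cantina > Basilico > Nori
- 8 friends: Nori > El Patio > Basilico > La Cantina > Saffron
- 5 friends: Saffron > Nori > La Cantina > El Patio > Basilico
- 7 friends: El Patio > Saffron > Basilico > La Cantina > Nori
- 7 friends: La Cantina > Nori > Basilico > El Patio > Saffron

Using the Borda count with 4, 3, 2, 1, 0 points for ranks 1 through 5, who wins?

El Patio

La Cantina: 5·2 + 8·1 + 5·2 + 7·1 + 7·4 = 63
El Patio: 5·4 + 8·3 + 5·1 + 7·4 + 7·1 = 84
Nori: 5·0 + 8·4 + 5·3 + 7·0 + 7·3 = 68
Saffron: 5·3 + 8·0 + 5·4 + 7·3 + 7·0 = 56
Basilico: 5·1 + 8·2 + 5·0 + 7·2 + 7·2 = 49
El Patio has the highest Borda score (84).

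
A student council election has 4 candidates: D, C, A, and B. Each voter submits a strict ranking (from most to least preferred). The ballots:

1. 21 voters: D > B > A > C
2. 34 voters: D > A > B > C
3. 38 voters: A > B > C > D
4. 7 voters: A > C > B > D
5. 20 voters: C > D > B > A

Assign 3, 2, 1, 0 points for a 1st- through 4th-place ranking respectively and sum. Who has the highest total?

A

D: 21·3 + 34·3 + 38·0 + 7·0 + 20·2 = 205
C: 21·0 + 34·0 + 38·1 + 7·2 + 20·3 = 112
A: 21·1 + 34·2 + 38·3 + 7·3 + 20·0 = 224
B: 21·2 + 34·1 + 38·2 + 7·1 + 20·1 = 179
A has the highest Borda score (224).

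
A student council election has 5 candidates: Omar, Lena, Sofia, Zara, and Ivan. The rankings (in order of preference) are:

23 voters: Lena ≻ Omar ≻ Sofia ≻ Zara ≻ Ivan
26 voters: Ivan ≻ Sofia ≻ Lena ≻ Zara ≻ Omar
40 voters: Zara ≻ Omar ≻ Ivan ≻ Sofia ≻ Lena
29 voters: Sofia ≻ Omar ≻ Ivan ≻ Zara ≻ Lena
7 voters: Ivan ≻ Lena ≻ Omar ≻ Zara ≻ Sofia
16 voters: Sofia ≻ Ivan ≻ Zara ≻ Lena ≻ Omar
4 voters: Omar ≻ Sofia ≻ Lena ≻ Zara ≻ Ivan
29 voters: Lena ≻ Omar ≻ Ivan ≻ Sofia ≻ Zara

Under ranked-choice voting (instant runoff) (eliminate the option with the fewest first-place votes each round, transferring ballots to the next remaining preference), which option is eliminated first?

Round 1: Omar 4, Lena 52, Sofia 45, Zara 40, Ivan 33. Eliminate Omar.

Omar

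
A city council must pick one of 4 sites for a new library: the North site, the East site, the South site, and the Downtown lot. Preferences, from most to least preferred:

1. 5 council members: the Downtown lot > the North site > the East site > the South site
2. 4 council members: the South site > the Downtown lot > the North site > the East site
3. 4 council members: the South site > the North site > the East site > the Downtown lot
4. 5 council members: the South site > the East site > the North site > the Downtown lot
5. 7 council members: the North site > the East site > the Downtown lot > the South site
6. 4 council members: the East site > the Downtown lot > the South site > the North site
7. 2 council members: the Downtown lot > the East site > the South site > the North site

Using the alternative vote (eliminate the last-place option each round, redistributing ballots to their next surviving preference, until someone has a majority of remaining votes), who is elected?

Round 1: the North site 7, the East site 4, the South site 13, the Downtown lot 7. Eliminate the East site.
Round 2: the North site 7, the South site 13, the Downtown lot 11. Eliminate the North site.
Round 3: the South site 13, the Downtown lot 18. The Downtown lot has a majority.

the Downtown lot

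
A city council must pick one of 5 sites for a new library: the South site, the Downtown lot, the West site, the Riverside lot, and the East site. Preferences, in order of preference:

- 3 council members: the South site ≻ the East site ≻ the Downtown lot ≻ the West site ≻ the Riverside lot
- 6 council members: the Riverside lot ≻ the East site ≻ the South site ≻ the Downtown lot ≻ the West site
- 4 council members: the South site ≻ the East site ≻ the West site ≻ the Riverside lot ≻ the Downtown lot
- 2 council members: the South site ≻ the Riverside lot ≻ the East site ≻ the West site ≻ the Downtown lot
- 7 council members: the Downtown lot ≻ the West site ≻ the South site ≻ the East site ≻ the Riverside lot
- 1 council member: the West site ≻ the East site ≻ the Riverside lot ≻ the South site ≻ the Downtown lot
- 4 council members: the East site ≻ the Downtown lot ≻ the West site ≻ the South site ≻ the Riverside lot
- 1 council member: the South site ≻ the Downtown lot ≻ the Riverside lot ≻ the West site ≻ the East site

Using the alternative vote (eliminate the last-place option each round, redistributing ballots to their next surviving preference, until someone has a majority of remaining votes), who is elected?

Round 1: the South site 10, the Downtown lot 7, the West site 1, the Riverside lot 6, the East site 4. Eliminate the West site.
Round 2: the South site 10, the Downtown lot 7, the Riverside lot 6, the East site 5. Eliminate the East site.
Round 3: the South site 10, the Downtown lot 11, the Riverside lot 7. Eliminate the Riverside lot.
Round 4: the South site 17, the Downtown lot 11. The South site has a majority.

the South site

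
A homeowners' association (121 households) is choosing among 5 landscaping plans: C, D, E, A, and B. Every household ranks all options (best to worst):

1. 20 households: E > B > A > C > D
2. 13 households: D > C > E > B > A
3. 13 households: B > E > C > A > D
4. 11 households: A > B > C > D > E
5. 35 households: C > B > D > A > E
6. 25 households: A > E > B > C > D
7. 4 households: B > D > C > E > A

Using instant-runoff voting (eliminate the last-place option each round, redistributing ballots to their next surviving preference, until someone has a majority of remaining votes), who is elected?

Round 1: C 35, D 13, E 20, A 36, B 17. Eliminate D.
Round 2: C 48, E 20, A 36, B 17. Eliminate B.
Round 3: C 52, E 33, A 36. Eliminate E.
Round 4: C 65, A 56. C has a majority.

C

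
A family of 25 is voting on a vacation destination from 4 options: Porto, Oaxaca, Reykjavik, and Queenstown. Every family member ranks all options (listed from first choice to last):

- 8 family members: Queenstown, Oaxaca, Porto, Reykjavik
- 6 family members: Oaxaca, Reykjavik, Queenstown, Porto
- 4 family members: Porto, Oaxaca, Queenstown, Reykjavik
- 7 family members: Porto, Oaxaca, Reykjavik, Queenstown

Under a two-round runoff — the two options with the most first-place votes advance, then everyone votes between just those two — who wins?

Queenstown

Round 1 first-place votes: Porto 11, Oaxaca 6, Reykjavik 0, Queenstown 8.
Porto and Queenstown advance.
Runoff: Porto is preferred to Queenstown by 11 voters; Queenstown by 14.
Queenstown wins the runoff.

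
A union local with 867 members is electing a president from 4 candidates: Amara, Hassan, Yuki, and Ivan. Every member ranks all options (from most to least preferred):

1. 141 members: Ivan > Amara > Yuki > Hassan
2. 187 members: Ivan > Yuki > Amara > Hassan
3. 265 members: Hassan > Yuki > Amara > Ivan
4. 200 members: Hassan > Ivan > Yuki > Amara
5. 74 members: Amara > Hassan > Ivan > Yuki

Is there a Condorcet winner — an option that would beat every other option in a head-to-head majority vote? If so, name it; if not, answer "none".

Hassan vs Amara: 465–402 for Hassan.
Hassan vs Yuki: 539–328 for Hassan.
Hassan vs Ivan: 539–328 for Hassan.
Hassan beats every other option head-to-head.

Hassan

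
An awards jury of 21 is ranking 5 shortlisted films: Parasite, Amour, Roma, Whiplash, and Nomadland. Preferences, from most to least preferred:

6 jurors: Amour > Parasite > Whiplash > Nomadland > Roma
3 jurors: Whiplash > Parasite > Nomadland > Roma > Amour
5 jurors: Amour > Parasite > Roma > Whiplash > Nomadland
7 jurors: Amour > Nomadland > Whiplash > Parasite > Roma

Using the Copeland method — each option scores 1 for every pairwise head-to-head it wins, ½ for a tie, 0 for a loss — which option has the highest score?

Amour

Parasite: beats Roma, Whiplash, and Nomadland; loses to Amour → score 3.
Amour: beats Parasite, Roma, Whiplash, and Nomadland → score 4.
Roma: loses to Parasite, Amour, Whiplash, and Nomadland → score 0.
Whiplash: beats Roma and Nomadland; loses to Parasite and Amour → score 2.
Nomadland: beats Roma; loses to Parasite, Amour, and Whiplash → score 1.
Amour has the best pairwise record.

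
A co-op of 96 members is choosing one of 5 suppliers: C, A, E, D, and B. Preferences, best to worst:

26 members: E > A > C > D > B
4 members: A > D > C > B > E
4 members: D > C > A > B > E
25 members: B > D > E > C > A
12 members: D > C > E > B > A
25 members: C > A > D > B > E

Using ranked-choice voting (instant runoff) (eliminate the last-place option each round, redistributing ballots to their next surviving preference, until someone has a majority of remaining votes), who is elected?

Round 1: C 25, A 4, E 26, D 16, B 25. Eliminate A.
Round 2: C 25, E 26, D 20, B 25. Eliminate D.
Round 3: C 45, E 26, B 25. Eliminate B.
Round 4: C 45, E 51. E has a majority.

E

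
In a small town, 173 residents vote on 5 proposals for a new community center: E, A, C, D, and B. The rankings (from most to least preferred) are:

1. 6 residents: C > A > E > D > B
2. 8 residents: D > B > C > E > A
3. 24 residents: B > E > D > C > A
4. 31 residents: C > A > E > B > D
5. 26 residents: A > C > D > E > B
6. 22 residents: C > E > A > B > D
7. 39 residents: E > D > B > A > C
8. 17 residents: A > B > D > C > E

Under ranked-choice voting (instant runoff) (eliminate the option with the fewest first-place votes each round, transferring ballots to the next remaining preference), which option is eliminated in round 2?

B

Round 1: E 39, A 43, C 59, D 8, B 24. Eliminate D.
Round 2: E 39, A 43, C 59, B 32. Eliminate B.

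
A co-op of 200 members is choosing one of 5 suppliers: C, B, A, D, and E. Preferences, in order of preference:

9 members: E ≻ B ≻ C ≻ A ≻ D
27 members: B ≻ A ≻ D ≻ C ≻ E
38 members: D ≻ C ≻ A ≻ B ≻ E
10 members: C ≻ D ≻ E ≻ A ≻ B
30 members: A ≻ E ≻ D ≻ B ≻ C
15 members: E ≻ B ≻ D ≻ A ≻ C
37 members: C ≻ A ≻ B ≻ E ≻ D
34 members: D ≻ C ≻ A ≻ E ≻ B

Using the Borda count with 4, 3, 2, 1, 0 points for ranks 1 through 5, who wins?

A

C: 9·2 + 27·1 + 38·3 + 10·4 + 30·0 + 15·0 + 37·4 + 34·3 = 449
B: 9·3 + 27·4 + 38·1 + 10·0 + 30·1 + 15·3 + 37·2 + 34·0 = 322
A: 9·1 + 27·3 + 38·2 + 10·1 + 30·4 + 15·1 + 37·3 + 34·2 = 490
D: 9·0 + 27·2 + 38·4 + 10·3 + 30·2 + 15·2 + 37·0 + 34·4 = 462
E: 9·4 + 27·0 + 38·0 + 10·2 + 30·3 + 15·4 + 37·1 + 34·1 = 277
A has the highest Borda score (490).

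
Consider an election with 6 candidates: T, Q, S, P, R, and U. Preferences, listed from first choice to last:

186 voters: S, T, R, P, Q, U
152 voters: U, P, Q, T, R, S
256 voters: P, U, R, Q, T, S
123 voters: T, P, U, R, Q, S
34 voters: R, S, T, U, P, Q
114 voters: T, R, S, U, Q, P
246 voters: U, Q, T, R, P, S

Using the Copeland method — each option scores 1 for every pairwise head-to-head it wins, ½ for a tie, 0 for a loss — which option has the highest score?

T: beats S, P, and R; loses to Q and U → score 3.
Q: beats T and S; loses to P, R, and U → score 2.
S: loses to T, Q, P, R, and U → score 0.
P: beats Q, S, and U; loses to T and R → score 3.
R: beats Q, S, and P; loses to T and U → score 3.
U: beats T, Q, S, and R; loses to P → score 4.
U has the best pairwise record.

U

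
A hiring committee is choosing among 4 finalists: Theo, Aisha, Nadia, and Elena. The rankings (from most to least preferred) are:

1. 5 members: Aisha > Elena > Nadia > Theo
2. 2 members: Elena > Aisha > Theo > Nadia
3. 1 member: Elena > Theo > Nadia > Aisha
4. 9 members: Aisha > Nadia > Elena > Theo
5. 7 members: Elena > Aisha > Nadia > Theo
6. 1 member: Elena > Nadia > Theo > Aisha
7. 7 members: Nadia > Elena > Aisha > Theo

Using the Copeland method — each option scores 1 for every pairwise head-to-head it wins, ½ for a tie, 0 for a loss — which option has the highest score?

Elena

Theo: loses to Aisha, Nadia, and Elena → score 0.
Aisha: beats Theo and Nadia; loses to Elena → score 2.
Nadia: beats Theo; ties Elena; loses to Aisha → score 1.5.
Elena: beats Theo and Aisha; ties Nadia → score 2.5.
Elena has the best pairwise record.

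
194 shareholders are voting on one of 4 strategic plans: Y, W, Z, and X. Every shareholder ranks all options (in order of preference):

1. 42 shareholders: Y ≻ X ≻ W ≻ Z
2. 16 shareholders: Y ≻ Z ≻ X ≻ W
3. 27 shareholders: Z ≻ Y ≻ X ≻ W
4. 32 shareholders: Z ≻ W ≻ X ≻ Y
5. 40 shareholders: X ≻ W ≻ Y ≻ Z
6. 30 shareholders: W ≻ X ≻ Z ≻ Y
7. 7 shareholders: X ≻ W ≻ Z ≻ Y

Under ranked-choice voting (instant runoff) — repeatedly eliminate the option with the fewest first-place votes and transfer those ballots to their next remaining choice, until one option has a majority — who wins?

Round 1: Y 58, W 30, Z 59, X 47. Eliminate W.
Round 2: Y 58, Z 59, X 77. Eliminate Y.
Round 3: Z 75, X 119. X has a majority.

X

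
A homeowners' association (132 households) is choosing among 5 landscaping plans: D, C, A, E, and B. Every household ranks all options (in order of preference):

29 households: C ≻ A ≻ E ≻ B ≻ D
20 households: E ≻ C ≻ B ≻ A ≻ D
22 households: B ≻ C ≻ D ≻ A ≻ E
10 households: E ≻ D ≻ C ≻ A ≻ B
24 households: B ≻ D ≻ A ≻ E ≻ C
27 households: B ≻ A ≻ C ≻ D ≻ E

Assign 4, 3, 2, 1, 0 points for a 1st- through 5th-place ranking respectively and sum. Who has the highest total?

B

D: 29·0 + 20·0 + 22·2 + 10·3 + 24·3 + 27·1 = 173
C: 29·4 + 20·3 + 22·3 + 10·2 + 24·0 + 27·2 = 316
A: 29·3 + 20·1 + 22·1 + 10·1 + 24·2 + 27·3 = 268
E: 29·2 + 20·4 + 22·0 + 10·4 + 24·1 + 27·0 = 202
B: 29·1 + 20·2 + 22·4 + 10·0 + 24·4 + 27·4 = 361
B has the highest Borda score (361).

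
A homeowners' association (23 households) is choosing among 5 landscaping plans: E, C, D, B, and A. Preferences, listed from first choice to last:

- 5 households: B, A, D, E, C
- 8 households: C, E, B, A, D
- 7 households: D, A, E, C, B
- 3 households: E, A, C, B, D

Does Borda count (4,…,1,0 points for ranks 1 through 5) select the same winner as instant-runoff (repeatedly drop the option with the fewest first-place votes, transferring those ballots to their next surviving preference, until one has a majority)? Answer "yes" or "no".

no

Borda — scores: E 55, C 45, D 38, B 39, A 53. Winner: E.
Instant-runoff — R1 E 3, C 8, D 7, B 5, A 0 (A out); R2 E 3, C 8, D 7, B 5 (E out); R3 C 11, D 7, B 5 (B out); R4 C 11, D 12 (D winner). Winner: D.
The two methods disagree.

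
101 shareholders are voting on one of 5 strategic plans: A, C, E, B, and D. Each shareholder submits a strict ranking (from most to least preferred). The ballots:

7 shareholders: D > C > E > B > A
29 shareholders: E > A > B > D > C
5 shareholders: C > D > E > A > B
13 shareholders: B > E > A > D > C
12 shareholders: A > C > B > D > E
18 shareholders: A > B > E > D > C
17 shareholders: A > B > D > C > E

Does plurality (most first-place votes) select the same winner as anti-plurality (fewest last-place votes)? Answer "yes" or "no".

no

Plurality — first-place votes: A 47, C 5, E 29, B 13, D 7. Winner: A.
Anti-plurality — last-place votes: A 7, C 60, E 29, B 5, D 0. Winner: D.
The two methods disagree.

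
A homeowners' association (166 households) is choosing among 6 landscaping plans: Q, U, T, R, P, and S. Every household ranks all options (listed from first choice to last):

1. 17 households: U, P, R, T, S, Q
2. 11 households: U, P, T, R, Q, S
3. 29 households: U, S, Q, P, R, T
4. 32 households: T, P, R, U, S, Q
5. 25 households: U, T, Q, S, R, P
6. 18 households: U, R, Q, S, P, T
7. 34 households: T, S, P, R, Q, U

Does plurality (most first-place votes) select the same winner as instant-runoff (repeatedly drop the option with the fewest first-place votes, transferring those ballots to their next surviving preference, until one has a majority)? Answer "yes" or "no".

yes

Plurality — first-place votes: Q 0, U 100, T 66, R 0, P 0, S 0. Winner: U.
Instant-runoff — R1 Q 0, U 100, T 66, R 0, P 0, S 0 (U winner). Winner: U.
The two methods agree.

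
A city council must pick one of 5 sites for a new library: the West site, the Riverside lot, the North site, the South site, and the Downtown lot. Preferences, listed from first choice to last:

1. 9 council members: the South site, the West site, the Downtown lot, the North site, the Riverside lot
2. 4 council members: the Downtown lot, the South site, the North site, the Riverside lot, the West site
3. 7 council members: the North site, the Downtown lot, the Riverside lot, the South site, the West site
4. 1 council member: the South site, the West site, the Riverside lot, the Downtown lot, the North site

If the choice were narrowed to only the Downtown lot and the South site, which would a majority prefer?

Voters preferring the Downtown lot to the South site: 11; preferring the South site to the Downtown lot: 10.
the Downtown lot wins the head-to-head.

the Downtown lot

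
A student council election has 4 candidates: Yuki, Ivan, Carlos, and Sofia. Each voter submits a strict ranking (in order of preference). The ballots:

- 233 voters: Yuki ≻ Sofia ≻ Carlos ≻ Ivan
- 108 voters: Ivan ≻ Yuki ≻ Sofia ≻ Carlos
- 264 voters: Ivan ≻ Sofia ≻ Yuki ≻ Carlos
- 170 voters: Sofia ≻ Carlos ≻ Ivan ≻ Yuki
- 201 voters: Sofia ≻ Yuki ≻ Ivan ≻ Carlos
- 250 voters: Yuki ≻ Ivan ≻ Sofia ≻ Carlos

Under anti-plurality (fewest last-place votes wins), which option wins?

Last-place votes: Yuki 170, Ivan 233, Carlos 823, Sofia 0.
Sofia is ranked last by the fewest voters, so Sofia wins.

Sofia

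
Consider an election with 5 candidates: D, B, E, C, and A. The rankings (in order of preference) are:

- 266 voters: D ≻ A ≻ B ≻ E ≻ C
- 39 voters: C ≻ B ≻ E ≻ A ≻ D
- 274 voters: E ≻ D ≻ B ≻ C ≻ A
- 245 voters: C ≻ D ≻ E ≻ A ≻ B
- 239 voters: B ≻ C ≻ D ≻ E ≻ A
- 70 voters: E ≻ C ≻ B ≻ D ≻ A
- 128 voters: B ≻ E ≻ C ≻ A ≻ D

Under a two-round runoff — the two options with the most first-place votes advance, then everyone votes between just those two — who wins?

B

Round 1 first-place votes: D 266, B 367, E 344, C 284, A 0.
B and E advance.
Runoff: B is preferred to E by 672 voters; E by 589.
B wins the runoff.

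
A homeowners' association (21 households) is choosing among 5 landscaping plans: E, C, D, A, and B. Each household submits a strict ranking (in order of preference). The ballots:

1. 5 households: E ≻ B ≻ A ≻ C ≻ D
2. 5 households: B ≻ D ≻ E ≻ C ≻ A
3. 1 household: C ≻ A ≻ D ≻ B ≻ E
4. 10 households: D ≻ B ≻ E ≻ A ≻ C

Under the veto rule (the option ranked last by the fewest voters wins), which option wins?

B

Last-place votes: E 1, C 10, D 5, A 5, B 0.
B is ranked last by the fewest voters, so B wins.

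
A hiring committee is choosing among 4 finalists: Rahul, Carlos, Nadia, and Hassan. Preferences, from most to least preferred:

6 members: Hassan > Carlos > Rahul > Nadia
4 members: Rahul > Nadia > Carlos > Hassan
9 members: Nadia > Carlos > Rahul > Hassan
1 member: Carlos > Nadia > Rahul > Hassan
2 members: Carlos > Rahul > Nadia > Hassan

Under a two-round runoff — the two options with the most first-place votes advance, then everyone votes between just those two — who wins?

Round 1 first-place votes: Rahul 4, Carlos 3, Nadia 9, Hassan 6.
Nadia and Hassan advance.
Runoff: Nadia is preferred to Hassan by 16 voters; Hassan by 6.
Nadia wins the runoff.

Nadia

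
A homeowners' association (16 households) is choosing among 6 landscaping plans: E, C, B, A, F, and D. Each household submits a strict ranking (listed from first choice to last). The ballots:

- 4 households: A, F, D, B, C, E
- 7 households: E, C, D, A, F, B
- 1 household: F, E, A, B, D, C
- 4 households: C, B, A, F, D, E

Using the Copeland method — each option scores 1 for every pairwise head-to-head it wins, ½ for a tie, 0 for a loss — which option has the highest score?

E: ties C, B, A, and D; loses to F → score 2.
C: beats B, A, F, and D; ties E → score 4.5.
B: ties E; loses to C, A, F, and D → score 0.5.
A: beats B, F, and D; ties E; loses to C → score 3.5.
F: beats E, B, and D; loses to C and A → score 3.
D: beats B; ties E; loses to C, A, and F → score 1.5.
C has the best pairwise record.

C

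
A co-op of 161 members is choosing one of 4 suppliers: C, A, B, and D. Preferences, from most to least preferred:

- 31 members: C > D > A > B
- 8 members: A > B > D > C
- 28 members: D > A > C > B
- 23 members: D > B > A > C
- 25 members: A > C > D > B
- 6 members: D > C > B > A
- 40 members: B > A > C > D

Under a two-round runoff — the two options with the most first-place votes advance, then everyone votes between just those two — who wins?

Round 1 first-place votes: C 31, A 33, B 40, D 57.
D and B advance.
Runoff: D is preferred to B by 113 voters; B by 48.
D wins the runoff.

D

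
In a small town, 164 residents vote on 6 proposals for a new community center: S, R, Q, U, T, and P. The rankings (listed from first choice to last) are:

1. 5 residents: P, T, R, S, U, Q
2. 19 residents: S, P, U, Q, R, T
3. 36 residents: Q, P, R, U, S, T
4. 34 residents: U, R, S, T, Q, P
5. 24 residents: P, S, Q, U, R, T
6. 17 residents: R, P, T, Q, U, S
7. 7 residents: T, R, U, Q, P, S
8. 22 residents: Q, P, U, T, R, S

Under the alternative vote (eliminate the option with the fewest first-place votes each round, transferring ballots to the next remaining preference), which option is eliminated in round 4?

Round 1: S 19, R 17, Q 58, U 34, T 7, P 29. Eliminate T.
Round 2: S 19, R 24, Q 58, U 34, P 29. Eliminate S.
Round 3: R 24, Q 58, U 34, P 48. Eliminate R.
Round 4: Q 58, U 41, P 65. Eliminate U.

U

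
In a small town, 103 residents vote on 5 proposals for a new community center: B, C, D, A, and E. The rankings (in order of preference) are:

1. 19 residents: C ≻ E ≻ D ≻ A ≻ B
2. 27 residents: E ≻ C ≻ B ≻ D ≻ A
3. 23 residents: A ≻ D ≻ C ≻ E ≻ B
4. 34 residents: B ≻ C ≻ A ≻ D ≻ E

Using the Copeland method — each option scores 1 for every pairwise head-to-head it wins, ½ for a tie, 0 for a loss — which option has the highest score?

B: beats D and A; loses to C and E → score 2.
C: beats B, D, A, and E → score 4.
D: beats E; loses to B, C, and A → score 1.
A: beats D and E; loses to B and C → score 2.
E: beats B; loses to C, D, and A → score 1.
C has the best pairwise record.

C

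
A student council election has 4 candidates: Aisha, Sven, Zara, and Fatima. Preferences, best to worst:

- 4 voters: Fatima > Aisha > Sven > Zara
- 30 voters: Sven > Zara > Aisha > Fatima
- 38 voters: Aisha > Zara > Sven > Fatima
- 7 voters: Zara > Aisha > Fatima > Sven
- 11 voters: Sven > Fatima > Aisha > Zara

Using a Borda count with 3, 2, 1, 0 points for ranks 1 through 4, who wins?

Aisha: 4·2 + 30·1 + 38·3 + 7·2 + 11·1 = 177
Sven: 4·1 + 30·3 + 38·1 + 7·0 + 11·3 = 165
Zara: 4·0 + 30·2 + 38·2 + 7·3 + 11·0 = 157
Fatima: 4·3 + 30·0 + 38·0 + 7·1 + 11·2 = 41
Aisha has the highest Borda score (177).

Aisha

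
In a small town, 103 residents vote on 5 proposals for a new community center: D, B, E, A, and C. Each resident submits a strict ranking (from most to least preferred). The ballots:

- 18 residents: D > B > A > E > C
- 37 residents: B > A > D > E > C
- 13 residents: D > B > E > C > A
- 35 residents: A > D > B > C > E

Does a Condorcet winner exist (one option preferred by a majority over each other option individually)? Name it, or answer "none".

Checking pairwise contests:
A beats D 72–31.
D beats B 66–37.
D beats E 103–0.
B beats A 68–35.
D beats C 103–0.
Every option loses at least one head-to-head, so there is no Condorcet winner.

none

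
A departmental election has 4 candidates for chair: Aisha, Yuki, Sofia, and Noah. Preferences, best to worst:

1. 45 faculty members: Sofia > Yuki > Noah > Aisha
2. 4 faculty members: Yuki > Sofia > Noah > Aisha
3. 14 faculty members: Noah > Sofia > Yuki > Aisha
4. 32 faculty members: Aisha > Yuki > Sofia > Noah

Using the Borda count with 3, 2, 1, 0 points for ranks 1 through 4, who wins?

Aisha: 45·0 + 4·0 + 14·0 + 32·3 = 96
Yuki: 45·2 + 4·3 + 14·1 + 32·2 = 180
Sofia: 45·3 + 4·2 + 14·2 + 32·1 = 203
Noah: 45·1 + 4·1 + 14·3 + 32·0 = 91
Sofia has the highest Borda score (203).

Sofia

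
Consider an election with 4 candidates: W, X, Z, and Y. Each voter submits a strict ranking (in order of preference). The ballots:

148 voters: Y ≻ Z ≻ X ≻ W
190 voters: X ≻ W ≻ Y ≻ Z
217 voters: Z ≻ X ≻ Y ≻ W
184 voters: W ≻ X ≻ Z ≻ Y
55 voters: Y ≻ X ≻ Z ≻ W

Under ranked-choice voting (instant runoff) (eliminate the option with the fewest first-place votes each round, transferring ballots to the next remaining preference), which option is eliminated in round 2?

Round 1: W 184, X 190, Z 217, Y 203. Eliminate W.
Round 2: X 374, Z 217, Y 203. Eliminate Y.

Y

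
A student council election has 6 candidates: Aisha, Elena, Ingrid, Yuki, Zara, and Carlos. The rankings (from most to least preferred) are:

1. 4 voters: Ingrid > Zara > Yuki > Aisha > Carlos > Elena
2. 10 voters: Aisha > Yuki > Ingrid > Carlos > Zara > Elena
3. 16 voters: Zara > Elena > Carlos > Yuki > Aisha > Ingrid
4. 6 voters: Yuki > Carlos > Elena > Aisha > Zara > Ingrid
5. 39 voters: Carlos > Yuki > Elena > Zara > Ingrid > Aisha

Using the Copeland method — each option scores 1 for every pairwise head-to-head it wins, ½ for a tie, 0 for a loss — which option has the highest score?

Carlos

Aisha: loses to Elena, Ingrid, Yuki, Zara, and Carlos → score 0.
Elena: beats Aisha, Ingrid, and Zara; loses to Yuki and Carlos → score 3.
Ingrid: beats Aisha; loses to Elena, Yuki, Zara, and Carlos → score 1.
Yuki: beats Aisha, Elena, Ingrid, and Zara; loses to Carlos → score 4.
Zara: beats Aisha and Ingrid; loses to Elena, Yuki, and Carlos → score 2.
Carlos: beats Aisha, Elena, Ingrid, Yuki, and Zara → score 5.
Carlos has the best pairwise record.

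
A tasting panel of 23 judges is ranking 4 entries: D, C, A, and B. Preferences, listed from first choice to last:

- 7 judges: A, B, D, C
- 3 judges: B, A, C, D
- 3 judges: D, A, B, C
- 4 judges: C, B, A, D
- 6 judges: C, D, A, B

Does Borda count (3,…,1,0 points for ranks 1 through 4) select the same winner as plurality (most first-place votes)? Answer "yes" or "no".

no

Borda — scores: D 28, C 33, A 43, B 34. Winner: A.
Plurality — first-place votes: D 3, C 10, A 7, B 3. Winner: C.
The two methods disagree.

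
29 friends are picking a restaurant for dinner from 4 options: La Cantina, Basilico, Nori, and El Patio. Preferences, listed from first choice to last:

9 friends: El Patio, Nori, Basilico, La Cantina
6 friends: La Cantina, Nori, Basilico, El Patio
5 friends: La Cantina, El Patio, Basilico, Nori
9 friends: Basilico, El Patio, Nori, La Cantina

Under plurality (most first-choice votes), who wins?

First-place votes: La Cantina 11, Basilico 9, Nori 0, El Patio 9.
La Cantina has the most first-place votes.

La Cantina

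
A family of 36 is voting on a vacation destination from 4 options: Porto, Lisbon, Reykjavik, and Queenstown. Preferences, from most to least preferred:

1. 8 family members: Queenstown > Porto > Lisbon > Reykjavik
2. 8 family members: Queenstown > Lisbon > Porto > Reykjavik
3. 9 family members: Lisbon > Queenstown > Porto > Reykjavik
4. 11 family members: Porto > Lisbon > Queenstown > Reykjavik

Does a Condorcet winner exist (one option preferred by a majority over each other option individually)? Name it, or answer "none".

Checking pairwise contests:
Queenstown beats Porto 25–11.
Porto beats Lisbon 19–17.
Porto beats Reykjavik 36–0.
Lisbon beats Queenstown 20–16.
Every option loses at least one head-to-head, so there is no Condorcet winner.

none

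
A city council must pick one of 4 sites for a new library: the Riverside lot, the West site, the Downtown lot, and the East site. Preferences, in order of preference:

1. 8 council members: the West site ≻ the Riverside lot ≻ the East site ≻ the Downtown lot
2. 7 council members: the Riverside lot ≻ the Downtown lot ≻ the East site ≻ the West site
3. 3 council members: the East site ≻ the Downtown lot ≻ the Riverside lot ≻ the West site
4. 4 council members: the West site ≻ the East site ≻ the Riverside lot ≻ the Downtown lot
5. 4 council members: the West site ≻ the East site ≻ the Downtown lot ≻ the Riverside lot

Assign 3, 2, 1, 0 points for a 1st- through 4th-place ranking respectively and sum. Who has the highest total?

the West site

the Riverside lot: 8·2 + 7·3 + 3·1 + 4·1 + 4·0 = 44
the West site: 8·3 + 7·0 + 3·0 + 4·3 + 4·3 = 48
the Downtown lot: 8·0 + 7·2 + 3·2 + 4·0 + 4·1 = 24
the East site: 8·1 + 7·1 + 3·3 + 4·2 + 4·2 = 40
the West site has the highest Borda score (48).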